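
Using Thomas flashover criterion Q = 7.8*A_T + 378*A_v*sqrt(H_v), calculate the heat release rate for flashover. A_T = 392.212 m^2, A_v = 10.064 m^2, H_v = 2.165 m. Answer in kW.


7.8*A_T = 3059.3
sqrt(H_v) = 1.4714
378*A_v*sqrt(H_v) = 5597.5
Q = 3059.3 + 5597.5 = 8656.7 kW

8656.7 kW


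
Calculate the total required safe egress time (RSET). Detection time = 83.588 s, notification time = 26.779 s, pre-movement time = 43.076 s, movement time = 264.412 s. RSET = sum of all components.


Total = 83.588 + 26.779 + 43.076 + 264.412 = 417.855 s

417.855 s


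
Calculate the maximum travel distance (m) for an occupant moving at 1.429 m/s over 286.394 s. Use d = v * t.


d = 1.429 * 286.394 = 409.26 m

409.26 m


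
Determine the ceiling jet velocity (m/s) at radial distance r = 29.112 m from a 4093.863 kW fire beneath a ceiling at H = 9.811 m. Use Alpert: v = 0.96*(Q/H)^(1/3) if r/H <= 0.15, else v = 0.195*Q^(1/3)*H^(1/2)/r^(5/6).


r/H = 29.112 / 9.811 = 2.9673
r/H > 0.15, so v = 0.195*Q^(1/3)*H^(1/2)/r^(5/6)
Q^(1/3) = 15.997
H^(1/2) = 3.1323
r^(5/6) = 16.598
v = 0.195 * 15.997 * 3.1323 / 16.598 = 0.58868 m/s

0.58868 m/s


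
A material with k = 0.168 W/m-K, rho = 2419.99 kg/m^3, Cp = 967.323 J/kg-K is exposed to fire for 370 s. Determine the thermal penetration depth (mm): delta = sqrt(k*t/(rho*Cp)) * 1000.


alpha = 0.168 / (2419.99 * 967.323) = 7.1767e-08 m^2/s
alpha * t = 2.6554e-05
delta = sqrt(2.6554e-05) * 1000 = 5.1530 mm

5.1530 mm


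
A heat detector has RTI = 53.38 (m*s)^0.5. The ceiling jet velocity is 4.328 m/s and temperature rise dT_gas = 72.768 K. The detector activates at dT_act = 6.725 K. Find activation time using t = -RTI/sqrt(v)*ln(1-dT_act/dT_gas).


dT_act/dT_gas = 0.092417
ln(1 - 0.092417) = -0.096970
t = -53.38 / sqrt(4.328) * -0.096970 = 2.4881 s

2.4881 s


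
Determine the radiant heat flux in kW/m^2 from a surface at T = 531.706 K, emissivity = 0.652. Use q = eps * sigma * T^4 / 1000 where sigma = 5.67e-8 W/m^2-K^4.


T^4 = 7.9926e+10
q = 0.652 * 5.67e-8 * 7.9926e+10 / 1000 = 2.9547 kW/m^2

2.9547 kW/m^2


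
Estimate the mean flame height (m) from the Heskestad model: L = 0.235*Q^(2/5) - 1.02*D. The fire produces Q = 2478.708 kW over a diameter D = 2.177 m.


Q^(2/5) = 22.787
0.235 * Q^(2/5) = 5.3550
1.02 * D = 2.2205
L = 3.1344 m

3.1344 m


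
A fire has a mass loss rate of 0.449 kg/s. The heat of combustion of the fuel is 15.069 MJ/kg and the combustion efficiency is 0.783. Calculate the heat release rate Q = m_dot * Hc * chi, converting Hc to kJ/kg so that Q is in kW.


Hc = 15.069 MJ/kg = 15.069 * 1000 kJ/kg = 15069 kJ/kg
Q = 0.449 kg/s * 15069 kJ/kg * 0.783 = 5297.8 kW

5297.8 kW


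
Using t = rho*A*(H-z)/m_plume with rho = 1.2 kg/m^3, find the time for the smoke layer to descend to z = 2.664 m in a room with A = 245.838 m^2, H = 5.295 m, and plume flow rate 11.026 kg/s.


H - z = 2.631 m
t = 1.2 * 245.838 * 2.631 / 11.026 = 70.394 s

70.394 s


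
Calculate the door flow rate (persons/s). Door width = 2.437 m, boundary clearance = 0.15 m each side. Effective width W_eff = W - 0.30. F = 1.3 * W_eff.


W_eff = 2.437 - 0.30 = 2.137 m
F = 1.3 * 2.137 = 2.7781 persons/s

2.7781 persons/s


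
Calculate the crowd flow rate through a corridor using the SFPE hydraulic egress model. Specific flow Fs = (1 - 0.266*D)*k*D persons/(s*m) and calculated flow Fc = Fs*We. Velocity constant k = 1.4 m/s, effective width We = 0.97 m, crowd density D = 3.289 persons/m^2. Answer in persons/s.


1 - 0.266*D = 1 - 0.266*3.289 = 0.12513
Fs = 0.12513 * 1.4 * 3.289 = 0.57616 persons/(s*m)
Fc = 0.57616 * 0.97 = 0.55887 persons/s

0.55887 persons/s


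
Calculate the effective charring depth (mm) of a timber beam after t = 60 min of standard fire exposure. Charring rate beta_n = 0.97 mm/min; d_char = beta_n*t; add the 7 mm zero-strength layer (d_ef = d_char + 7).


d_char = 0.97 * 60 = 58.2 mm
d_ef = 58.2 + 1.0*7 = 65.2 mm

65.2 mm


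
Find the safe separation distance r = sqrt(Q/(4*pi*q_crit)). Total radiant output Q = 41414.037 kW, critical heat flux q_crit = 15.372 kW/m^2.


4*pi*q_crit = 193.17
Q/(4*pi*q_crit) = 214.39
r = sqrt(214.39) = 14.642 m

14.642 m


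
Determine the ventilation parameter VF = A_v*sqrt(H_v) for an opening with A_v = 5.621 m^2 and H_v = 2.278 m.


sqrt(H_v) = 1.5093
VF = 5.621 * 1.5093 = 8.4838 m^(5/2)

8.4838 m^(5/2)


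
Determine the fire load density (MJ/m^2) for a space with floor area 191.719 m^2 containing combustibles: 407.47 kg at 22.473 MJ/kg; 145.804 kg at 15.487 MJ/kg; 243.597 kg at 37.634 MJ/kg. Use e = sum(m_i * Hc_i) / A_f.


Total energy = 407.47*22.473 + 145.804*15.487 + 243.597*37.634
= 9157.073 + 2258.067 + 9167.529
= 20582.67 MJ
e = 20582.67 / 191.719 = 107.36 MJ/m^2

107.36 MJ/m^2


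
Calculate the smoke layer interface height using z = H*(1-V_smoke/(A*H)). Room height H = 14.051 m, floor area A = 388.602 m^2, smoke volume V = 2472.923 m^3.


V/(A*H) = 0.45290
1 - 0.45290 = 0.54710
z = 14.051 * 0.54710 = 7.6874 m

7.6874 m


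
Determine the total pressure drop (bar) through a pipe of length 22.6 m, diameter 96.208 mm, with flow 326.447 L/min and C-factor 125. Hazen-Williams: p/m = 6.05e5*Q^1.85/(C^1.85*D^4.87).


Q^1.85 = 44725
C^1.85 = 7573.3
D^4.87 = 4.5524e+09
p/m = 0.00078485 bar/m
p_total = 0.00078485 * 22.6 = 0.017738 bar

0.017738 bar


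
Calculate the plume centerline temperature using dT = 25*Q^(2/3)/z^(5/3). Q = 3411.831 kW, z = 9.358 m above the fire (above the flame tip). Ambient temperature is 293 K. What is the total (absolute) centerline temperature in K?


Q^(2/3) = 226.63
z^(5/3) = 41.556
dT = 25 * 226.63 / 41.556 = 136.34 K
T = 293 + 136.34 = 429.34 K

429.34 K


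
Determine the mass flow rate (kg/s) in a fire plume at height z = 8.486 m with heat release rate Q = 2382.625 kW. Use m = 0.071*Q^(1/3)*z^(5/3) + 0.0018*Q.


Q^(1/3) = 13.356
z^(5/3) = 35.305
First term = 0.071 * 13.356 * 35.305 = 33.480
Second term = 0.0018 * 2382.625 = 4.2887
m = 37.768 kg/s

37.768 kg/s


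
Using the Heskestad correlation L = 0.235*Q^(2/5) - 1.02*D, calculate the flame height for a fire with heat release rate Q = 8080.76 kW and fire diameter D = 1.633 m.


Q^(2/5) = 36.558
0.235 * Q^(2/5) = 8.5911
1.02 * D = 1.6657
L = 6.9254 m

6.9254 m


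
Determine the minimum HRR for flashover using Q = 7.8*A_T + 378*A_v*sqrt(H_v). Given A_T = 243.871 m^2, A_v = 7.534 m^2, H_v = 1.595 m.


7.8*A_T = 1902.2
sqrt(H_v) = 1.2629
378*A_v*sqrt(H_v) = 3596.6
Q = 1902.2 + 3596.6 = 5498.8 kW

5498.8 kW


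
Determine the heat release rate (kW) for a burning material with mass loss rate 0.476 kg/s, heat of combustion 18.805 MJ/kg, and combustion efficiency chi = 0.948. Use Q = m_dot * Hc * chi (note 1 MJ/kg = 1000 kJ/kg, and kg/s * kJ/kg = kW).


Hc = 18.805 MJ/kg = 18.805 * 1000 kJ/kg = 18805 kJ/kg
Q = 0.476 kg/s * 18805 kJ/kg * 0.948 = 8485.7 kW

8485.7 kW


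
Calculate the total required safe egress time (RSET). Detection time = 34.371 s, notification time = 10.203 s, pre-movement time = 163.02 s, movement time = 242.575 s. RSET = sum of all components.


Total = 34.371 + 10.203 + 163.02 + 242.575 = 450.169 s

450.169 s


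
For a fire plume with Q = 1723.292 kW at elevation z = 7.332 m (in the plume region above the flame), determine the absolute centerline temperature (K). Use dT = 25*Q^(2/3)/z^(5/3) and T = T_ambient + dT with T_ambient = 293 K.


Q^(2/3) = 143.74
z^(5/3) = 27.672
dT = 25 * 143.74 / 27.672 = 129.86 K
T = 293 + 129.86 = 422.86 K

422.86 K


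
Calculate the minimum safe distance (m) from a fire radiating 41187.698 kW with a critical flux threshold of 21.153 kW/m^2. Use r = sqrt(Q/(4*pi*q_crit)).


4*pi*q_crit = 265.82
Q/(4*pi*q_crit) = 154.95
r = sqrt(154.95) = 12.448 m

12.448 m


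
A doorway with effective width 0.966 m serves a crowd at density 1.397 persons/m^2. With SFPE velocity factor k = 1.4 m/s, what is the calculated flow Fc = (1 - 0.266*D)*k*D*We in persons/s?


1 - 0.266*D = 1 - 0.266*1.397 = 0.62840
Fs = 0.62840 * 1.4 * 1.397 = 1.2290 persons/(s*m)
Fc = 1.2290 * 0.966 = 1.1872 persons/s

1.1872 persons/s


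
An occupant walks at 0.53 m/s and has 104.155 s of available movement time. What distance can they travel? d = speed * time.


d = 0.53 * 104.155 = 55.202 m

55.202 m


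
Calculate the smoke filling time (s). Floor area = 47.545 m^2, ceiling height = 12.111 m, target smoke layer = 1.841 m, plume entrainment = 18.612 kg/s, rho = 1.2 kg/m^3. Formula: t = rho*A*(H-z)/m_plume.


H - z = 10.27 m
t = 1.2 * 47.545 * 10.27 / 18.612 = 31.482 s

31.482 s


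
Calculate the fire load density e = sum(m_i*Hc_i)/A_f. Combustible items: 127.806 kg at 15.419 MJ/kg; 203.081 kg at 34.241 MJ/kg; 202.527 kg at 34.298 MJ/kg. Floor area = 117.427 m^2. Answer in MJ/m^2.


Total energy = 127.806*15.419 + 203.081*34.241 + 202.527*34.298
= 1970.641 + 6953.697 + 6946.271
= 15870.61 MJ
e = 15870.61 / 117.427 = 135.15 MJ/m^2

135.15 MJ/m^2


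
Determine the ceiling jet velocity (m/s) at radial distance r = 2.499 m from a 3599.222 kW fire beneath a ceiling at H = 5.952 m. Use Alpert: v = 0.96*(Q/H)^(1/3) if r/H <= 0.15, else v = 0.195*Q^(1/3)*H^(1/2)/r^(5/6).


r/H = 2.499 / 5.952 = 0.41986
r/H > 0.15, so v = 0.195*Q^(1/3)*H^(1/2)/r^(5/6)
Q^(1/3) = 15.325
H^(1/2) = 2.4397
r^(5/6) = 2.1452
v = 0.195 * 15.325 * 2.4397 / 2.1452 = 3.3986 m/s

3.3986 m/s


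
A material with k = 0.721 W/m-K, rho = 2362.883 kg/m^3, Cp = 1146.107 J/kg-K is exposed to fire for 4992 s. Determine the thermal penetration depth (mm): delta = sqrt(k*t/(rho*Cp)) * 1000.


alpha = 0.721 / (2362.883 * 1146.107) = 2.6624e-07 m^2/s
alpha * t = 0.0013291
delta = sqrt(0.0013291) * 1000 = 36.456 mm

36.456 mm


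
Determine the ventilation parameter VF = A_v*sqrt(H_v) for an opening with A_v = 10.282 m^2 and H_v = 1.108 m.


sqrt(H_v) = 1.0526
VF = 10.282 * 1.0526 = 10.823 m^(5/2)

10.823 m^(5/2)


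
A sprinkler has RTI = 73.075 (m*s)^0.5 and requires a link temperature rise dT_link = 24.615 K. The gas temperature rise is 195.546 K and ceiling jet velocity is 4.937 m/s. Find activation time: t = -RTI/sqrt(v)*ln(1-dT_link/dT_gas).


dT_link/dT_gas = 0.12588
ln(1 - 0.12588) = -0.13454
t = -73.075 / sqrt(4.937) * -0.13454 = 4.4246 s

4.4246 s


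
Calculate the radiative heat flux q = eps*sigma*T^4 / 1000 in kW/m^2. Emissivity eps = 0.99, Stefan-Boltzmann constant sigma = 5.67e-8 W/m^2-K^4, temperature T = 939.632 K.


T^4 = 7.7953e+11
q = 0.99 * 5.67e-8 * 7.7953e+11 / 1000 = 43.757 kW/m^2

43.757 kW/m^2


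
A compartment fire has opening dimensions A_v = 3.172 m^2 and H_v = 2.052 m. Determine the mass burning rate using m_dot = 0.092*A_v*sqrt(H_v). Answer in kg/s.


sqrt(H_v) = 1.4325
m_dot = 0.092 * 3.172 * 1.4325 = 0.41803 kg/s

0.41803 kg/s


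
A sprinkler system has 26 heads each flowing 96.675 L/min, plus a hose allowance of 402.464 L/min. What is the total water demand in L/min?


Sprinkler demand = 26 * 96.675 = 2513.55 L/min
Total = 2513.55 + 402.464 = 2916.014 L/min

2916.014 L/min


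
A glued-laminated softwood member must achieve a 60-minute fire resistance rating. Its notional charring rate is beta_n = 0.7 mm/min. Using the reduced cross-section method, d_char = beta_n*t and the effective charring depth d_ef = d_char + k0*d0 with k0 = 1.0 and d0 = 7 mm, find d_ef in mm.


d_char = 0.7 * 60 = 42 mm
d_ef = 42 + 1.0*7 = 49 mm

49 mm


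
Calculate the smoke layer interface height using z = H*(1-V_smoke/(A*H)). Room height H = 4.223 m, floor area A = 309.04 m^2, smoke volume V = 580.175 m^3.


V/(A*H) = 0.44455
1 - 0.44455 = 0.55545
z = 4.223 * 0.55545 = 2.3457 m

2.3457 m


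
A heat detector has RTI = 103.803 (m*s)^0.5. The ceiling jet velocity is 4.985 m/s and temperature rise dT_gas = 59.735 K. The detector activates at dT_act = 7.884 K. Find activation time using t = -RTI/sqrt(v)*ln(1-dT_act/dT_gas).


dT_act/dT_gas = 0.13198
ln(1 - 0.13198) = -0.14154
t = -103.803 / sqrt(4.985) * -0.14154 = 6.5806 s

6.5806 s


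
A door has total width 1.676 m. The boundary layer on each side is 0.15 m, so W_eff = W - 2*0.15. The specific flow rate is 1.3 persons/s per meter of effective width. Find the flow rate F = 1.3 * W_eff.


W_eff = 1.676 - 0.30 = 1.376 m
F = 1.3 * 1.376 = 1.7888 persons/s

1.7888 persons/s


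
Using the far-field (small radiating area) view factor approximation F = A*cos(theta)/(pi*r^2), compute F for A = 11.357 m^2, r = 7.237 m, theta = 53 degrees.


cos(53 deg) = 0.60182
pi*r^2 = 164.54
F = 11.357 * 0.60182 / 164.54 = 0.041539

0.041539


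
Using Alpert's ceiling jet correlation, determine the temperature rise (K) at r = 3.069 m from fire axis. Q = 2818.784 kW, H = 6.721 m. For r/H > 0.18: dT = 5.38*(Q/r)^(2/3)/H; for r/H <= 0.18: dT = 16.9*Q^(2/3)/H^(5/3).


r/H = 3.069 / 6.721 = 0.45663
r/H > 0.18, so dT = 5.38*(Q/r)^(2/3)/H
Q/r = 918.47
(Q/r)^(2/3) = 94.488
dT = 5.38 * 94.488 / 6.721 = 75.635 K

75.635 K


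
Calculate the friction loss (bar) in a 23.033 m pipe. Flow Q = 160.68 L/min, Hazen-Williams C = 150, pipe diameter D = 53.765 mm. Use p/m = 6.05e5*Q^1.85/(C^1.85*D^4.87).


Q^1.85 = 12051
C^1.85 = 10611
D^4.87 = 2.6763e+08
p/m = 0.0025673 bar/m
p_total = 0.0025673 * 23.033 = 0.059133 bar

0.059133 bar


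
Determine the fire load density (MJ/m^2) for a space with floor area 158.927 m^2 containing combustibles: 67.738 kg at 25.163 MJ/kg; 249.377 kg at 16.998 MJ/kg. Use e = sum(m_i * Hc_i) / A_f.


Total energy = 67.738*25.163 + 249.377*16.998
= 1704.491 + 4238.910
= 5943.402 MJ
e = 5943.402 / 158.927 = 37.397 MJ/m^2

37.397 MJ/m^2


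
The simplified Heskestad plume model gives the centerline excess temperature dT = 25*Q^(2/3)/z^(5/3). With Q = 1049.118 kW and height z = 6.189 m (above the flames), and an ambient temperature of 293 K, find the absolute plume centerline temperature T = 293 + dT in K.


Q^(2/3) = 103.25
z^(5/3) = 20.863
dT = 25 * 103.25 / 20.863 = 123.72 K
T = 293 + 123.72 = 416.72 K

416.72 K


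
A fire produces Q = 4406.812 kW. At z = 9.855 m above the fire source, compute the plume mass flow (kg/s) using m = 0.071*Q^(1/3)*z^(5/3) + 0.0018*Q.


Q^(1/3) = 16.395
z^(5/3) = 45.300
First term = 0.071 * 16.395 * 45.300 = 52.730
Second term = 0.0018 * 4406.812 = 7.9323
m = 60.663 kg/s

60.663 kg/s


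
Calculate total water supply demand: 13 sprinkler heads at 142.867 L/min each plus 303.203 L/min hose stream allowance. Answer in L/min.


Sprinkler demand = 13 * 142.867 = 1857.271 L/min
Total = 1857.271 + 303.203 = 2160.474 L/min

2160.474 L/min


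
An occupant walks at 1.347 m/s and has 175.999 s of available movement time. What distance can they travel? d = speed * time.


d = 1.347 * 175.999 = 237.07 m

237.07 m


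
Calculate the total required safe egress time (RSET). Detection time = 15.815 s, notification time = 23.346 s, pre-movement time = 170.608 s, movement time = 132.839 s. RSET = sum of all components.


Total = 15.815 + 23.346 + 170.608 + 132.839 = 342.608 s

342.608 s


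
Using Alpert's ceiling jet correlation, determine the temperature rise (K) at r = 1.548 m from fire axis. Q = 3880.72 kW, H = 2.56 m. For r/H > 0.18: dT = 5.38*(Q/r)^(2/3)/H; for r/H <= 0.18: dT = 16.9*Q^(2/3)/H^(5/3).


r/H = 1.548 / 2.56 = 0.60469
r/H > 0.18, so dT = 5.38*(Q/r)^(2/3)/H
Q/r = 2506.9
(Q/r)^(2/3) = 184.54
dT = 5.38 * 184.54 / 2.56 = 387.83 K

387.83 K


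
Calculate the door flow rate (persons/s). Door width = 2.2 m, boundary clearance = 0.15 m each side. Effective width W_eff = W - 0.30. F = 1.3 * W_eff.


W_eff = 2.2 - 0.30 = 1.9 m
F = 1.3 * 1.9 = 2.47 persons/s

2.47 persons/s


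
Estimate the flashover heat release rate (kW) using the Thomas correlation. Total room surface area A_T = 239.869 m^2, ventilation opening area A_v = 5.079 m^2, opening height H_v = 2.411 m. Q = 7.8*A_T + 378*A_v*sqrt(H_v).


7.8*A_T = 1871.0
sqrt(H_v) = 1.5527
378*A_v*sqrt(H_v) = 2981.0
Q = 1871.0 + 2981.0 = 4852.0 kW

4852.0 kW


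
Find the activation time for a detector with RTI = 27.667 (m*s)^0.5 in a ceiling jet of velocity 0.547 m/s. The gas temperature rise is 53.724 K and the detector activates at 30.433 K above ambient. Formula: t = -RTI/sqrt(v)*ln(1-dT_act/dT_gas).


dT_act/dT_gas = 0.56647
ln(1 - 0.56647) = -0.83579
t = -27.667 / sqrt(0.547) * -0.83579 = 31.266 s

31.266 s


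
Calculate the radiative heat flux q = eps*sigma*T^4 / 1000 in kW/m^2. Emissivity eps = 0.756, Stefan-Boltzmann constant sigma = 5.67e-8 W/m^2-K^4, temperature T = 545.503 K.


T^4 = 8.8550e+10
q = 0.756 * 5.67e-8 * 8.8550e+10 / 1000 = 3.7957 kW/m^2

3.7957 kW/m^2


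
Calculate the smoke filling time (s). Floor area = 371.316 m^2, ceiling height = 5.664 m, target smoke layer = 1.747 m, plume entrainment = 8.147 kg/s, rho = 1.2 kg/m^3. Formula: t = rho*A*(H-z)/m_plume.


H - z = 3.917 m
t = 1.2 * 371.316 * 3.917 / 8.147 = 214.23 s

214.23 s


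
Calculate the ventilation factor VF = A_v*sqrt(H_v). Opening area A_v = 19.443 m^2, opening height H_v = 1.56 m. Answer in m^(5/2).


sqrt(H_v) = 1.2490
VF = 19.443 * 1.2490 = 24.284 m^(5/2)

24.284 m^(5/2)


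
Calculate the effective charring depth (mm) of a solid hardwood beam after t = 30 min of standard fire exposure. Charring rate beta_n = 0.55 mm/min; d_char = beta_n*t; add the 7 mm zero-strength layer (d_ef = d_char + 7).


d_char = 0.55 * 30 = 16.5 mm
d_ef = 16.5 + 1.0*7 = 23.5 mm

23.5 mm


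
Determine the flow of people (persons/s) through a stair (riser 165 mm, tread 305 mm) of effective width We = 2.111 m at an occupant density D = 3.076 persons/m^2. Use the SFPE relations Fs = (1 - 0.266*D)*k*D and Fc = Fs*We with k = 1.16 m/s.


1 - 0.266*D = 1 - 0.266*3.076 = 0.18178
Fs = 0.18178 * 1.16 * 3.076 = 0.64863 persons/(s*m)
Fc = 0.64863 * 2.111 = 1.3693 persons/s

1.3693 persons/s


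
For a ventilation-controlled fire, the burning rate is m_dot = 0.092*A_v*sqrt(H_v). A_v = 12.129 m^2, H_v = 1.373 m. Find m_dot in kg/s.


sqrt(H_v) = 1.1718
m_dot = 0.092 * 12.129 * 1.1718 = 1.3075 kg/s

1.3075 kg/s


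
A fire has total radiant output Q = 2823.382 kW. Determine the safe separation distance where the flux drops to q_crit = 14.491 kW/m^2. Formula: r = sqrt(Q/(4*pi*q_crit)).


4*pi*q_crit = 182.10
Q/(4*pi*q_crit) = 15.505
r = sqrt(15.505) = 3.9376 m

3.9376 m


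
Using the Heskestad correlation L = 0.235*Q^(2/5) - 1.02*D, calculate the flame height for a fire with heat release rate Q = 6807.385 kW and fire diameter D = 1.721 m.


Q^(2/5) = 34.134
0.235 * Q^(2/5) = 8.0216
1.02 * D = 1.7554
L = 6.2662 m

6.2662 m


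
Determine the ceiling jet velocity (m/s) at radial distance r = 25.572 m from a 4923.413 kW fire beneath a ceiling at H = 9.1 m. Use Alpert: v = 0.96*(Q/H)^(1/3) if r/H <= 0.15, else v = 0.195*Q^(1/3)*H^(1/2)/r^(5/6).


r/H = 25.572 / 9.1 = 2.8101
r/H > 0.15, so v = 0.195*Q^(1/3)*H^(1/2)/r^(5/6)
Q^(1/3) = 17.012
H^(1/2) = 3.0166
r^(5/6) = 14.898
v = 0.195 * 17.012 * 3.0166 / 14.898 = 0.67170 m/s

0.67170 m/s


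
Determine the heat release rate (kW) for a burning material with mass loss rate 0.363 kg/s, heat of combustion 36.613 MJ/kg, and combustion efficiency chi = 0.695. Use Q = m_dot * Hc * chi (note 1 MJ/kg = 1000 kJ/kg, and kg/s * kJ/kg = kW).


Hc = 36.613 MJ/kg = 36.613 * 1000 kJ/kg = 36613 kJ/kg
Q = 0.363 kg/s * 36613 kJ/kg * 0.695 = 9236.9 kW

9236.9 kW


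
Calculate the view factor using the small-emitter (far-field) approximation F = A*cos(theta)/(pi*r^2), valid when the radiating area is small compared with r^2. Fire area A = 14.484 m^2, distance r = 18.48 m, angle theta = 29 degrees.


cos(29 deg) = 0.87462
pi*r^2 = 1072.9
F = 14.484 * 0.87462 / 1072.9 = 0.011807

0.011807


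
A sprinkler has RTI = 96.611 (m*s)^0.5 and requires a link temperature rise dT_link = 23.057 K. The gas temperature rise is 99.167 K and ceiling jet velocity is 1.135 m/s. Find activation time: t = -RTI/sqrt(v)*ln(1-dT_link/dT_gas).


dT_link/dT_gas = 0.23251
ln(1 - 0.23251) = -0.26463
t = -96.611 / sqrt(1.135) * -0.26463 = 23.997 s

23.997 s


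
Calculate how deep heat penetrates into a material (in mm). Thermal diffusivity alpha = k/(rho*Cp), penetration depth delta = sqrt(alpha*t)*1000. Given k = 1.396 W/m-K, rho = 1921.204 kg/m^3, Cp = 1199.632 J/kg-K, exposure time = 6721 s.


alpha = 1.396 / (1921.204 * 1199.632) = 6.0571e-07 m^2/s
alpha * t = 0.0040710
delta = sqrt(0.0040710) * 1000 = 63.804 mm

63.804 mm


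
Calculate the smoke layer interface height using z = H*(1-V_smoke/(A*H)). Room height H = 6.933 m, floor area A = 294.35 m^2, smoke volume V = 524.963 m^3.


V/(A*H) = 0.25724
1 - 0.25724 = 0.74276
z = 6.933 * 0.74276 = 5.1495 m

5.1495 m


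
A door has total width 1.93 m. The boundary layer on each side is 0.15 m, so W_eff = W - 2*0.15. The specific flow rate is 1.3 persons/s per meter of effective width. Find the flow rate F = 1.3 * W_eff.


W_eff = 1.93 - 0.30 = 1.63 m
F = 1.3 * 1.63 = 2.119 persons/s

2.119 persons/s


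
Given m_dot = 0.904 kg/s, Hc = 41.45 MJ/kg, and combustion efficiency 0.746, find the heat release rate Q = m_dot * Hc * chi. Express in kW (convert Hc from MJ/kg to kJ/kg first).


Hc = 41.45 MJ/kg = 41.45 * 1000 kJ/kg = 41450 kJ/kg
Q = 0.904 kg/s * 41450 kJ/kg * 0.746 = 27953 kW

27953 kW


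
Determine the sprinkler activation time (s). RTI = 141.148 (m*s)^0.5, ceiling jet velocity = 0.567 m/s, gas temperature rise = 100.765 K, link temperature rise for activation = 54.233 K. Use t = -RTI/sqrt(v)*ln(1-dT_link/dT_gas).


dT_link/dT_gas = 0.53821
ln(1 - 0.53821) = -0.77265
t = -141.148 / sqrt(0.567) * -0.77265 = 144.83 s

144.83 s


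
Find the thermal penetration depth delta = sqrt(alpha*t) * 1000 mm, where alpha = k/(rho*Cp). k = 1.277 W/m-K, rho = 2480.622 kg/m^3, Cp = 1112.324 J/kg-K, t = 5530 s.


alpha = 1.277 / (2480.622 * 1112.324) = 4.6281e-07 m^2/s
alpha * t = 0.0025593
delta = sqrt(0.0025593) * 1000 = 50.590 mm

50.590 mm


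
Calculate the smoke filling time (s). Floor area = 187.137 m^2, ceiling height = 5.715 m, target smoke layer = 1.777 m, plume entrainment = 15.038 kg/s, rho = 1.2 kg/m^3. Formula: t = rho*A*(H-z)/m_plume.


H - z = 3.938 m
t = 1.2 * 187.137 * 3.938 / 15.038 = 58.807 s

58.807 s


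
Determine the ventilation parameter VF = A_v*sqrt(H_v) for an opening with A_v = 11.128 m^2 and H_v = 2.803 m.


sqrt(H_v) = 1.6742
VF = 11.128 * 1.6742 = 18.631 m^(5/2)

18.631 m^(5/2)


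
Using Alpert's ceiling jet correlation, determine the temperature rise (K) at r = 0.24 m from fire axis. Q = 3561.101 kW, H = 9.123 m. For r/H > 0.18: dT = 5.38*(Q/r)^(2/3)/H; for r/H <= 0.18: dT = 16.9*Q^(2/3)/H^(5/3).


r/H = 0.24 / 9.123 = 0.026307
r/H <= 0.18, so dT = 16.9*Q^(2/3)/H^(5/3)
Q^(2/3) = 233.20
H^(5/3) = 39.832
dT = 16.9 * 233.20 / 39.832 = 98.942 K

98.942 K


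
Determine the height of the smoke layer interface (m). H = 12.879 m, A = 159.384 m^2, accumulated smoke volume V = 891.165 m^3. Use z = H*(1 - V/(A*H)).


V/(A*H) = 0.43414
1 - 0.43414 = 0.56586
z = 12.879 * 0.56586 = 7.2877 m

7.2877 m


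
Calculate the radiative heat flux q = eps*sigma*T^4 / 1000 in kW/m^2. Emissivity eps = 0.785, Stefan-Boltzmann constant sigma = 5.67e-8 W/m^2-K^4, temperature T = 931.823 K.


T^4 = 7.5393e+11
q = 0.785 * 5.67e-8 * 7.5393e+11 / 1000 = 33.557 kW/m^2

33.557 kW/m^2


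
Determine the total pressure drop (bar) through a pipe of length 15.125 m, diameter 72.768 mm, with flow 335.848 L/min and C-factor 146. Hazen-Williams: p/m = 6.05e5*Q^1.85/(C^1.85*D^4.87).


Q^1.85 = 47137
C^1.85 = 10094
D^4.87 = 1.1686e+09
p/m = 0.0024178 bar/m
p_total = 0.0024178 * 15.125 = 0.036569 bar

0.036569 bar


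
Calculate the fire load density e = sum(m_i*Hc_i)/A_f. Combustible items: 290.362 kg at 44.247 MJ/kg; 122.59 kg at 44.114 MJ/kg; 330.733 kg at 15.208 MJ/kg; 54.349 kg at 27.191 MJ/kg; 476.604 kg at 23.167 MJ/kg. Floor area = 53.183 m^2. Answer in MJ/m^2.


Total energy = 290.362*44.247 + 122.59*44.114 + 330.733*15.208 + 54.349*27.191 + 476.604*23.167
= 12847.65 + 5407.935 + 5029.787 + 1477.804 + 11041.48
= 35804.66 MJ
e = 35804.66 / 53.183 = 673.24 MJ/m^2

673.24 MJ/m^2


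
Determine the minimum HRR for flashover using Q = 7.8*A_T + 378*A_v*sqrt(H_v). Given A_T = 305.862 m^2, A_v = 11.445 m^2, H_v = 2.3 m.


7.8*A_T = 2385.7
sqrt(H_v) = 1.5166
378*A_v*sqrt(H_v) = 6561.0
Q = 2385.7 + 6561.0 = 8946.7 kW

8946.7 kW


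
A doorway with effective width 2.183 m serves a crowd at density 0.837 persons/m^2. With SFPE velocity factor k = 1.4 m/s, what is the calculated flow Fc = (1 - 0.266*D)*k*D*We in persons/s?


1 - 0.266*D = 1 - 0.266*0.837 = 0.77736
Fs = 0.77736 * 1.4 * 0.837 = 0.91091 persons/(s*m)
Fc = 0.91091 * 2.183 = 1.9885 persons/s

1.9885 persons/s


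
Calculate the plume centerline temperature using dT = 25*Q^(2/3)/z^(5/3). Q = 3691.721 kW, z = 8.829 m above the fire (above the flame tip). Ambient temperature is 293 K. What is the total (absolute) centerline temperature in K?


Q^(2/3) = 238.87
z^(5/3) = 37.715
dT = 25 * 238.87 / 37.715 = 158.33 K
T = 293 + 158.33 = 451.33 K

451.33 K


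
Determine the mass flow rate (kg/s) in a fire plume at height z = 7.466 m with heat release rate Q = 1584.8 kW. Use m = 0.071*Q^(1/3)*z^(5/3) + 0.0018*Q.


Q^(1/3) = 11.659
z^(5/3) = 28.520
First term = 0.071 * 11.659 * 28.520 = 23.608
Second term = 0.0018 * 1584.8 = 2.8526
m = 26.461 kg/s

26.461 kg/s


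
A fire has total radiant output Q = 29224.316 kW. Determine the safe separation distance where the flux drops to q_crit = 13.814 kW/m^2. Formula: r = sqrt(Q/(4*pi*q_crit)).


4*pi*q_crit = 173.59
Q/(4*pi*q_crit) = 168.35
r = sqrt(168.35) = 12.975 m

12.975 m


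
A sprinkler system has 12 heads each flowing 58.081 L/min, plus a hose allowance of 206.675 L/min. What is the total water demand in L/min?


Sprinkler demand = 12 * 58.081 = 696.972 L/min
Total = 696.972 + 206.675 = 903.647 L/min

903.647 L/min


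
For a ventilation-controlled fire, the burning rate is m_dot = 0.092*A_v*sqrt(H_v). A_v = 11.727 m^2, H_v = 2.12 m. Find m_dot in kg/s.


sqrt(H_v) = 1.4560
m_dot = 0.092 * 11.727 * 1.4560 = 1.5709 kg/s

1.5709 kg/s


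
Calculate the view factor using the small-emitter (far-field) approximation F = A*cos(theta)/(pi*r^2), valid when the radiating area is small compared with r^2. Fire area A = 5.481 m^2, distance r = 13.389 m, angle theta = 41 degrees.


cos(41 deg) = 0.75471
pi*r^2 = 563.18
F = 5.481 * 0.75471 / 563.18 = 0.0073450

0.0073450


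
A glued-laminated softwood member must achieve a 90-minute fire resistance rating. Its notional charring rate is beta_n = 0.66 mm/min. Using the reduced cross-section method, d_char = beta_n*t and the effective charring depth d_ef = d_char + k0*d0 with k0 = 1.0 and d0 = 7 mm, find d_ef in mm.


d_char = 0.66 * 90 = 59.4 mm
d_ef = 59.4 + 1.0*7 = 66.4 mm

66.4 mm


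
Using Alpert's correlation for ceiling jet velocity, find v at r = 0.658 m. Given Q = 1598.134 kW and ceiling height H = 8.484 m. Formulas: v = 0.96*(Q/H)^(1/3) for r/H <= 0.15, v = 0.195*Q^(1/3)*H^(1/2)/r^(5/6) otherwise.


r/H = 0.658 / 8.484 = 0.077558
r/H <= 0.15, so v = 0.96*(Q/H)^(1/3)
Q/H = 188.37
(Q/H)^(1/3) = 5.7324
v = 0.96 * 5.7324 = 5.5031 m/s

5.5031 m/s


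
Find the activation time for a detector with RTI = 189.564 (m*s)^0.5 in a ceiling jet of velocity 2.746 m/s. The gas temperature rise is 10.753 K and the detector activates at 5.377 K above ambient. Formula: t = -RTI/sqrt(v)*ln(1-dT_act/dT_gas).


dT_act/dT_gas = 0.50005
ln(1 - 0.50005) = -0.69324
t = -189.564 / sqrt(2.746) * -0.69324 = 79.303 s

79.303 s


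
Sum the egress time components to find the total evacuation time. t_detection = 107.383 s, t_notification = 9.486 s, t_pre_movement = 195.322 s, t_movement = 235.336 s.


Total = 107.383 + 9.486 + 195.322 + 235.336 = 547.527 s

547.527 s


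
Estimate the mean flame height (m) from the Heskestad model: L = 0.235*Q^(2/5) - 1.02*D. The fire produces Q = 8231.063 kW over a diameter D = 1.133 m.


Q^(2/5) = 36.828
0.235 * Q^(2/5) = 8.6547
1.02 * D = 1.1557
L = 7.4990 m

7.4990 m


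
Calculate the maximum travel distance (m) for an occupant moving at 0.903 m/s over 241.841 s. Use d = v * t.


d = 0.903 * 241.841 = 218.38 m

218.38 m


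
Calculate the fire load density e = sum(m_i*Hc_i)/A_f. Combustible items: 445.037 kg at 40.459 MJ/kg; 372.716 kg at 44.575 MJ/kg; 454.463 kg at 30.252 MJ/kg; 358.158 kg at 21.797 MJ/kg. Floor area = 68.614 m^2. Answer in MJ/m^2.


Total energy = 445.037*40.459 + 372.716*44.575 + 454.463*30.252 + 358.158*21.797
= 18005.75 + 16613.82 + 13748.41 + 7806.770
= 56174.75 MJ
e = 56174.75 / 68.614 = 818.71 MJ/m^2

818.71 MJ/m^2


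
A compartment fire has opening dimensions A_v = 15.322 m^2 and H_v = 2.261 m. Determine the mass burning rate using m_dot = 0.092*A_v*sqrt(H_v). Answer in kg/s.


sqrt(H_v) = 1.5037
m_dot = 0.092 * 15.322 * 1.5037 = 2.1196 kg/s

2.1196 kg/s


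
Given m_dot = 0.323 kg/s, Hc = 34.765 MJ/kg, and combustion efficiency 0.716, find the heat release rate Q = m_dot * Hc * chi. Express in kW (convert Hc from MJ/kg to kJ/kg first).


Hc = 34.765 MJ/kg = 34.765 * 1000 kJ/kg = 34765 kJ/kg
Q = 0.323 kg/s * 34765 kJ/kg * 0.716 = 8040.0 kW

8040.0 kW


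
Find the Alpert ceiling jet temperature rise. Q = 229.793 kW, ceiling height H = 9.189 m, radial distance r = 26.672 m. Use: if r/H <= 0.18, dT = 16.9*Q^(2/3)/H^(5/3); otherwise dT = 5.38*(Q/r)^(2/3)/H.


r/H = 26.672 / 9.189 = 2.9026
r/H > 0.18, so dT = 5.38*(Q/r)^(2/3)/H
Q/r = 8.6155
(Q/r)^(2/3) = 4.2026
dT = 5.38 * 4.2026 / 9.189 = 2.4606 K

2.4606 K


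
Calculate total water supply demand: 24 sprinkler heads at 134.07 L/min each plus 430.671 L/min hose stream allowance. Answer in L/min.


Sprinkler demand = 24 * 134.07 = 3217.68 L/min
Total = 3217.68 + 430.671 = 3648.351 L/min

3648.351 L/min


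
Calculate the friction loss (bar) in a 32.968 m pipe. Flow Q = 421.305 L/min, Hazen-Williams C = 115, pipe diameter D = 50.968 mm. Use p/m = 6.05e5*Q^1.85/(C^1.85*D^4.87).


Q^1.85 = 71697
C^1.85 = 6490.7
D^4.87 = 2.0632e+08
p/m = 0.032391 bar/m
p_total = 0.032391 * 32.968 = 1.0679 bar

1.0679 bar


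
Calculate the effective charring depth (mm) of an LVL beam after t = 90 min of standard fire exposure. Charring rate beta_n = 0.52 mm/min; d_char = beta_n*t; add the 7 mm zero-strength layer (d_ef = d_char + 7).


d_char = 0.52 * 90 = 46.8 mm
d_ef = 46.8 + 1.0*7 = 53.8 mm

53.8 mm


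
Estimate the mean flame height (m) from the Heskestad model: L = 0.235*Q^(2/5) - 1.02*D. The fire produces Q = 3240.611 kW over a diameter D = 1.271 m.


Q^(2/5) = 25.366
0.235 * Q^(2/5) = 5.9610
1.02 * D = 1.2964
L = 4.6646 m

4.6646 m


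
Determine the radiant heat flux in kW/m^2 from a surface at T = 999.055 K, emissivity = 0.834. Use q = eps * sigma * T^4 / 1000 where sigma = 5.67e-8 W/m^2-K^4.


T^4 = 9.9623e+11
q = 0.834 * 5.67e-8 * 9.9623e+11 / 1000 = 47.109 kW/m^2

47.109 kW/m^2


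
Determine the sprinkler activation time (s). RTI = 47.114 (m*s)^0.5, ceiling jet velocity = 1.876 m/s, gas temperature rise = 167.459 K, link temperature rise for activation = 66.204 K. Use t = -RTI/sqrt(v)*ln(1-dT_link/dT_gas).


dT_link/dT_gas = 0.39534
ln(1 - 0.39534) = -0.50310
t = -47.114 / sqrt(1.876) * -0.50310 = 17.306 s

17.306 s


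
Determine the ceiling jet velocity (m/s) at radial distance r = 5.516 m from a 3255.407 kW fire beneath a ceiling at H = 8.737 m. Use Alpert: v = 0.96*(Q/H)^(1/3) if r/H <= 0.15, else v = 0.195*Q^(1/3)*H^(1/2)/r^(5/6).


r/H = 5.516 / 8.737 = 0.63134
r/H > 0.15, so v = 0.195*Q^(1/3)*H^(1/2)/r^(5/6)
Q^(1/3) = 14.821
H^(1/2) = 2.9558
r^(5/6) = 4.1497
v = 0.195 * 14.821 * 2.9558 / 4.1497 = 2.0586 m/s

2.0586 m/s


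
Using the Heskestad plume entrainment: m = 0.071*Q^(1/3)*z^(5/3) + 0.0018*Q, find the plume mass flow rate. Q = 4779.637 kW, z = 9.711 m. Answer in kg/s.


Q^(1/3) = 16.845
z^(5/3) = 44.202
First term = 0.071 * 16.845 * 44.202 = 52.864
Second term = 0.0018 * 4779.637 = 8.6033
m = 61.468 kg/s

61.468 kg/s


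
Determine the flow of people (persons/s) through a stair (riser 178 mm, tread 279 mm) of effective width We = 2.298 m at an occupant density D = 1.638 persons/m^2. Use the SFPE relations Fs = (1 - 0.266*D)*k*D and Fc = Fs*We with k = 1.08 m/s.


1 - 0.266*D = 1 - 0.266*1.638 = 0.56429
Fs = 0.56429 * 1.08 * 1.638 = 0.99826 persons/(s*m)
Fc = 0.99826 * 2.298 = 2.2940 persons/s

2.2940 persons/s


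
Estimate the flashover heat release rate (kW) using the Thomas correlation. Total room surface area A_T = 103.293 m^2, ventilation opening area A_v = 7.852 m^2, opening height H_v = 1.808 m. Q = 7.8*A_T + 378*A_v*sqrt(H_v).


7.8*A_T = 805.69
sqrt(H_v) = 1.3446
378*A_v*sqrt(H_v) = 3990.9
Q = 805.69 + 3990.9 = 4796.6 kW

4796.6 kW


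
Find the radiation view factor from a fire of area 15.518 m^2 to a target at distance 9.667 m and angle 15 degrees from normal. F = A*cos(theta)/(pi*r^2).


cos(15 deg) = 0.96593
pi*r^2 = 293.58
F = 15.518 * 0.96593 / 293.58 = 0.051056

0.051056


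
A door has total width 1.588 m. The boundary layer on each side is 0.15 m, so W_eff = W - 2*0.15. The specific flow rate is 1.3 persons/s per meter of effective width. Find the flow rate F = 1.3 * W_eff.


W_eff = 1.588 - 0.30 = 1.288 m
F = 1.3 * 1.288 = 1.6744 persons/s

1.6744 persons/s


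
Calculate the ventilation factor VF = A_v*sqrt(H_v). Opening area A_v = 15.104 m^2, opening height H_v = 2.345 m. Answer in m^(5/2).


sqrt(H_v) = 1.5313
VF = 15.104 * 1.5313 = 23.129 m^(5/2)

23.129 m^(5/2)


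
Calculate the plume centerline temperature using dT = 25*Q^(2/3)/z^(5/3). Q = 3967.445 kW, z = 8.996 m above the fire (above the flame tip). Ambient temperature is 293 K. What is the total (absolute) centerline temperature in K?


Q^(2/3) = 250.62
z^(5/3) = 38.912
dT = 25 * 250.62 / 38.912 = 161.01 K
T = 293 + 161.01 = 454.01 K

454.01 K


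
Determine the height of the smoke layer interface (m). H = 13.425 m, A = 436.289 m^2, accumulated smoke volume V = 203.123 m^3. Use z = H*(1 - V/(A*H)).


V/(A*H) = 0.034679
1 - 0.034679 = 0.96532
z = 13.425 * 0.96532 = 12.959 m

12.959 m


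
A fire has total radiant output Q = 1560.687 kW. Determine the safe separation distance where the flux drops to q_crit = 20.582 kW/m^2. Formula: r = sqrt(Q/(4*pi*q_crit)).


4*pi*q_crit = 258.64
Q/(4*pi*q_crit) = 6.0342
r = sqrt(6.0342) = 2.4565 m

2.4565 m


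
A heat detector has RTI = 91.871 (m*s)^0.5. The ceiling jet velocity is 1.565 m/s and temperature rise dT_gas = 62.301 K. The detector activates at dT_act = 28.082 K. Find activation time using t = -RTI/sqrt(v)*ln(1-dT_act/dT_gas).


dT_act/dT_gas = 0.45075
ln(1 - 0.45075) = -0.59920
t = -91.871 / sqrt(1.565) * -0.59920 = 44.004 s

44.004 s


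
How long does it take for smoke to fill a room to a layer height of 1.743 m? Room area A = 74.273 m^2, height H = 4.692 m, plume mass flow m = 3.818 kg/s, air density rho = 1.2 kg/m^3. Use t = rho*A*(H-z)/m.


H - z = 2.949 m
t = 1.2 * 74.273 * 2.949 / 3.818 = 68.842 s

68.842 s


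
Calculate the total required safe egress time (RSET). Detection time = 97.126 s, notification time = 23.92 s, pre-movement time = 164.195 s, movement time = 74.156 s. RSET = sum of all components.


Total = 97.126 + 23.92 + 164.195 + 74.156 = 359.397 s

359.397 s


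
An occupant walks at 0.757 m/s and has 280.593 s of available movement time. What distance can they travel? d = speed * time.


d = 0.757 * 280.593 = 212.41 m

212.41 m


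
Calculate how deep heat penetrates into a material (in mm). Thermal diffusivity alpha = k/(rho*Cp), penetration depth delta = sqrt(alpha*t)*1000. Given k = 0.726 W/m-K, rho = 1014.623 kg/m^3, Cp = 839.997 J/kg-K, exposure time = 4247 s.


alpha = 0.726 / (1014.623 * 839.997) = 8.5183e-07 m^2/s
alpha * t = 0.0036177
delta = sqrt(0.0036177) * 1000 = 60.148 mm

60.148 mm


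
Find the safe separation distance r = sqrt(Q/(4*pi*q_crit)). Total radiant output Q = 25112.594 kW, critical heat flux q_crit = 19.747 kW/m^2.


4*pi*q_crit = 248.15
Q/(4*pi*q_crit) = 101.20
r = sqrt(101.20) = 10.060 m

10.060 m


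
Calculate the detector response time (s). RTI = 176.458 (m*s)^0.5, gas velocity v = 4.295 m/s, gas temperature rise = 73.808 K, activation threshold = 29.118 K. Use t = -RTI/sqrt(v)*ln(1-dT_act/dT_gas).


dT_act/dT_gas = 0.39451
ln(1 - 0.39451) = -0.50172
t = -176.458 / sqrt(4.295) * -0.50172 = 42.719 s

42.719 s


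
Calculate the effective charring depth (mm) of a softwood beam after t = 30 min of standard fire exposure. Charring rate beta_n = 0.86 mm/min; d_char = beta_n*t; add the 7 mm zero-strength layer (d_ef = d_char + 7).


d_char = 0.86 * 30 = 25.8 mm
d_ef = 25.8 + 1.0*7 = 32.8 mm

32.8 mm


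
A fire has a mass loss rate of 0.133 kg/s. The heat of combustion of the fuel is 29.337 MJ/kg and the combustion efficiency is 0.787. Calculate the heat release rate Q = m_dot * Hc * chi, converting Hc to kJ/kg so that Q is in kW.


Hc = 29.337 MJ/kg = 29.337 * 1000 kJ/kg = 29337 kJ/kg
Q = 0.133 kg/s * 29337 kJ/kg * 0.787 = 3070.7 kW

3070.7 kW


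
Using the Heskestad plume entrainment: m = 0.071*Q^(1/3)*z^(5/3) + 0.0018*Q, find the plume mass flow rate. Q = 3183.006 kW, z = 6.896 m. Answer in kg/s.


Q^(1/3) = 14.710
z^(5/3) = 24.984
First term = 0.071 * 14.710 * 24.984 = 26.094
Second term = 0.0018 * 3183.006 = 5.7294
m = 31.823 kg/s

31.823 kg/s


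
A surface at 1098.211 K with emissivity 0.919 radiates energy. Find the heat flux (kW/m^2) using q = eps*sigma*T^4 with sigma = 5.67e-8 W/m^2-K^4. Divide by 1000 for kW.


T^4 = 1.4546e+12
q = 0.919 * 5.67e-8 * 1.4546e+12 / 1000 = 75.795 kW/m^2

75.795 kW/m^2


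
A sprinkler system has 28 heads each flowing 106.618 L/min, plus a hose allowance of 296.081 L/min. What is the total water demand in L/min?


Sprinkler demand = 28 * 106.618 = 2985.304 L/min
Total = 2985.304 + 296.081 = 3281.385 L/min

3281.385 L/min


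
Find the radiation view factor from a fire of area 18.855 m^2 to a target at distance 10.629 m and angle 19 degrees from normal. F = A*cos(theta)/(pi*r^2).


cos(19 deg) = 0.94552
pi*r^2 = 354.92
F = 18.855 * 0.94552 / 354.92 = 0.050230

0.050230


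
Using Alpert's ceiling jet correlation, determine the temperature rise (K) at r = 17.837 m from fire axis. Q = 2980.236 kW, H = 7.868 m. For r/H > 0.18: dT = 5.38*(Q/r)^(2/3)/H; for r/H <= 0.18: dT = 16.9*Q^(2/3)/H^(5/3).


r/H = 17.837 / 7.868 = 2.2670
r/H > 0.18, so dT = 5.38*(Q/r)^(2/3)/H
Q/r = 167.08
(Q/r)^(2/3) = 30.336
dT = 5.38 * 30.336 / 7.868 = 20.743 K

20.743 K


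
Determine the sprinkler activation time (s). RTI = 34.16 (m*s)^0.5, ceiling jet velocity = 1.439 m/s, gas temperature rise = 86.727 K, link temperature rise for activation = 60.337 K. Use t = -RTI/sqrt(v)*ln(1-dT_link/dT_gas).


dT_link/dT_gas = 0.69571
ln(1 - 0.69571) = -1.1898
t = -34.16 / sqrt(1.439) * -1.1898 = 33.881 s

33.881 s


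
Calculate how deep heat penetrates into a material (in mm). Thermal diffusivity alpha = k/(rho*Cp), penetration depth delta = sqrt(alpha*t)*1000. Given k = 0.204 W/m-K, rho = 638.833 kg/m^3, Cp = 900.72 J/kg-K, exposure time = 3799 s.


alpha = 0.204 / (638.833 * 900.72) = 3.5453e-07 m^2/s
alpha * t = 0.0013469
delta = sqrt(0.0013469) * 1000 = 36.700 mm

36.700 mm


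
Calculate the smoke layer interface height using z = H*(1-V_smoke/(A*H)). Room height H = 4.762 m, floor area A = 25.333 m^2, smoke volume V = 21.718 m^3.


V/(A*H) = 0.18003
1 - 0.18003 = 0.81997
z = 4.762 * 0.81997 = 3.9047 m

3.9047 m


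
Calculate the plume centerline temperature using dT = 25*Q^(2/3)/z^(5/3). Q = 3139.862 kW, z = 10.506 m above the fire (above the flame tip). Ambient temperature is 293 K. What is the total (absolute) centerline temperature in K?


Q^(2/3) = 214.42
z^(5/3) = 50.396
dT = 25 * 214.42 / 50.396 = 106.37 K
T = 293 + 106.37 = 399.37 K

399.37 K
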